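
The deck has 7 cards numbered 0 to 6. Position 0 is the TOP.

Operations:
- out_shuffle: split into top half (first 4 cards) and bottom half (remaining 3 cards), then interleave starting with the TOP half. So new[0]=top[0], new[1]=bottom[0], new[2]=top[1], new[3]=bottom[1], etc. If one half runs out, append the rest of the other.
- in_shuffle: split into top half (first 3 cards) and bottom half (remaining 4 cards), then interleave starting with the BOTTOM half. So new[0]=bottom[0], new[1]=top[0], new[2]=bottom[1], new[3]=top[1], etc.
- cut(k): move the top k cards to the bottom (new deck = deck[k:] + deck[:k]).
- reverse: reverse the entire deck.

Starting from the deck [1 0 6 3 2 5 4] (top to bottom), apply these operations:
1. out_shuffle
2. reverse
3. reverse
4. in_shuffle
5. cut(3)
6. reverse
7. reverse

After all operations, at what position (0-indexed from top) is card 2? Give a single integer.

Answer: 0

Derivation:
After op 1 (out_shuffle): [1 2 0 5 6 4 3]
After op 2 (reverse): [3 4 6 5 0 2 1]
After op 3 (reverse): [1 2 0 5 6 4 3]
After op 4 (in_shuffle): [5 1 6 2 4 0 3]
After op 5 (cut(3)): [2 4 0 3 5 1 6]
After op 6 (reverse): [6 1 5 3 0 4 2]
After op 7 (reverse): [2 4 0 3 5 1 6]
Card 2 is at position 0.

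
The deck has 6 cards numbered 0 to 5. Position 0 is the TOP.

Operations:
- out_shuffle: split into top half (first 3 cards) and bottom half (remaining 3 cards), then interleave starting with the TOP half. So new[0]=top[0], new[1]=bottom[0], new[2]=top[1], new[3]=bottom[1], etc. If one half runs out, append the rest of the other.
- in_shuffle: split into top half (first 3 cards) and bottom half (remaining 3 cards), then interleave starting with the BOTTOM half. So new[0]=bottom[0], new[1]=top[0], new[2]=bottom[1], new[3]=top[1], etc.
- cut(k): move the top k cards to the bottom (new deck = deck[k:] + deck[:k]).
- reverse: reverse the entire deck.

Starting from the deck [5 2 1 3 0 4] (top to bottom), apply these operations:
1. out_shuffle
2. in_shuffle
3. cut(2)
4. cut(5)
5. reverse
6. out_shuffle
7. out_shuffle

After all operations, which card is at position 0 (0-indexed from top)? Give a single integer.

After op 1 (out_shuffle): [5 3 2 0 1 4]
After op 2 (in_shuffle): [0 5 1 3 4 2]
After op 3 (cut(2)): [1 3 4 2 0 5]
After op 4 (cut(5)): [5 1 3 4 2 0]
After op 5 (reverse): [0 2 4 3 1 5]
After op 6 (out_shuffle): [0 3 2 1 4 5]
After op 7 (out_shuffle): [0 1 3 4 2 5]
Position 0: card 0.

Answer: 0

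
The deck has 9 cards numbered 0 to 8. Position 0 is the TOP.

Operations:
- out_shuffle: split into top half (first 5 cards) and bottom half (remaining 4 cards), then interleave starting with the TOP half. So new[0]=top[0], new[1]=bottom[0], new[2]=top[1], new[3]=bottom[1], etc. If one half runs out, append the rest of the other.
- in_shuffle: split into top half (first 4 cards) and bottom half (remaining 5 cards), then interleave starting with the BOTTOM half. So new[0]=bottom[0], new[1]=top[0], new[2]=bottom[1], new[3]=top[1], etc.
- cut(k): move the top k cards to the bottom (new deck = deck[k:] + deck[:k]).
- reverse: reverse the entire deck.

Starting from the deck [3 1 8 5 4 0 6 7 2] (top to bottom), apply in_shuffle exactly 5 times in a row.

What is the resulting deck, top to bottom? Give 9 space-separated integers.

After op 1 (in_shuffle): [4 3 0 1 6 8 7 5 2]
After op 2 (in_shuffle): [6 4 8 3 7 0 5 1 2]
After op 3 (in_shuffle): [7 6 0 4 5 8 1 3 2]
After op 4 (in_shuffle): [5 7 8 6 1 0 3 4 2]
After op 5 (in_shuffle): [1 5 0 7 3 8 4 6 2]

Answer: 1 5 0 7 3 8 4 6 2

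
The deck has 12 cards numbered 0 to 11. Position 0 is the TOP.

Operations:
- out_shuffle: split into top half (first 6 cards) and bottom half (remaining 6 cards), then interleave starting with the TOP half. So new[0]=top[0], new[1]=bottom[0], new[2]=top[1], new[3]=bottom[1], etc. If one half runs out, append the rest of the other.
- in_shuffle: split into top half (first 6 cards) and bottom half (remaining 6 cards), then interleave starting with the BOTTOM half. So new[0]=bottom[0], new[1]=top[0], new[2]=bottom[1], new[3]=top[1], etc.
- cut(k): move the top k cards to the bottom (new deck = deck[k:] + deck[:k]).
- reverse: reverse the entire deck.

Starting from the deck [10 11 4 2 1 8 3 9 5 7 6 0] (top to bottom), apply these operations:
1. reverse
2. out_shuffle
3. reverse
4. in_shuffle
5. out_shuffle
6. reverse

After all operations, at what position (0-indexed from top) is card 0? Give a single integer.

Answer: 2

Derivation:
After op 1 (reverse): [0 6 7 5 9 3 8 1 2 4 11 10]
After op 2 (out_shuffle): [0 8 6 1 7 2 5 4 9 11 3 10]
After op 3 (reverse): [10 3 11 9 4 5 2 7 1 6 8 0]
After op 4 (in_shuffle): [2 10 7 3 1 11 6 9 8 4 0 5]
After op 5 (out_shuffle): [2 6 10 9 7 8 3 4 1 0 11 5]
After op 6 (reverse): [5 11 0 1 4 3 8 7 9 10 6 2]
Card 0 is at position 2.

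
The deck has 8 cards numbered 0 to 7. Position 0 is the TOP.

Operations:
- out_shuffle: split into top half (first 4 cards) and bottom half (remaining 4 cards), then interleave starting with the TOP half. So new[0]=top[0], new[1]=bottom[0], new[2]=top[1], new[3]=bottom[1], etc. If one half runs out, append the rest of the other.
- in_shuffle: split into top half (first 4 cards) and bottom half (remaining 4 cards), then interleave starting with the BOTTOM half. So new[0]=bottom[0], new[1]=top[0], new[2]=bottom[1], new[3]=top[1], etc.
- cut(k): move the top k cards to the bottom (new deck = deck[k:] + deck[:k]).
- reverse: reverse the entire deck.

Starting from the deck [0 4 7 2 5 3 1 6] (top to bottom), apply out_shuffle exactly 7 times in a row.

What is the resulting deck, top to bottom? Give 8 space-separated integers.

Answer: 0 5 4 3 7 1 2 6

Derivation:
After op 1 (out_shuffle): [0 5 4 3 7 1 2 6]
After op 2 (out_shuffle): [0 7 5 1 4 2 3 6]
After op 3 (out_shuffle): [0 4 7 2 5 3 1 6]
After op 4 (out_shuffle): [0 5 4 3 7 1 2 6]
After op 5 (out_shuffle): [0 7 5 1 4 2 3 6]
After op 6 (out_shuffle): [0 4 7 2 5 3 1 6]
After op 7 (out_shuffle): [0 5 4 3 7 1 2 6]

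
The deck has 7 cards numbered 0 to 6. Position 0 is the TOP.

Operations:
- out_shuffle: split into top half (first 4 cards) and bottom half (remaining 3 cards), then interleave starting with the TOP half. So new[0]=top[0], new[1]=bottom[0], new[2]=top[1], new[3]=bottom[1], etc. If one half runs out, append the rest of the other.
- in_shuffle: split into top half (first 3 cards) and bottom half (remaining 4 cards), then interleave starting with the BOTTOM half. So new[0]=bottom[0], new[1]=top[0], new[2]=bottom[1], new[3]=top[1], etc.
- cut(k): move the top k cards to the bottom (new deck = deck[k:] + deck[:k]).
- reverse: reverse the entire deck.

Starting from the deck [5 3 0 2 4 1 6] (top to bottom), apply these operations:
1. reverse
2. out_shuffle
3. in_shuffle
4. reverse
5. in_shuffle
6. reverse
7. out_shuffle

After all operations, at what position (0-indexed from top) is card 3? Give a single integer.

After op 1 (reverse): [6 1 4 2 0 3 5]
After op 2 (out_shuffle): [6 0 1 3 4 5 2]
After op 3 (in_shuffle): [3 6 4 0 5 1 2]
After op 4 (reverse): [2 1 5 0 4 6 3]
After op 5 (in_shuffle): [0 2 4 1 6 5 3]
After op 6 (reverse): [3 5 6 1 4 2 0]
After op 7 (out_shuffle): [3 4 5 2 6 0 1]
Card 3 is at position 0.

Answer: 0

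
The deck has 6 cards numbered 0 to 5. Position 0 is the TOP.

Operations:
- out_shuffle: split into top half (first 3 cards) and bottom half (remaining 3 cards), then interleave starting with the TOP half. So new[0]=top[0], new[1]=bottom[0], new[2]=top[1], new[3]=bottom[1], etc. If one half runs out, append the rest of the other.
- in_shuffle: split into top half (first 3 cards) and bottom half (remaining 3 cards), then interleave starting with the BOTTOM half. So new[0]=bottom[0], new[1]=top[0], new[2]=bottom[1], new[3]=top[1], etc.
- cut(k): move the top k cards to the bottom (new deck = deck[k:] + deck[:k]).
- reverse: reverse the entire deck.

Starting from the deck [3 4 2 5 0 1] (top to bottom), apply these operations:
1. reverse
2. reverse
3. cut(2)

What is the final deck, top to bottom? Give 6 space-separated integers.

Answer: 2 5 0 1 3 4

Derivation:
After op 1 (reverse): [1 0 5 2 4 3]
After op 2 (reverse): [3 4 2 5 0 1]
After op 3 (cut(2)): [2 5 0 1 3 4]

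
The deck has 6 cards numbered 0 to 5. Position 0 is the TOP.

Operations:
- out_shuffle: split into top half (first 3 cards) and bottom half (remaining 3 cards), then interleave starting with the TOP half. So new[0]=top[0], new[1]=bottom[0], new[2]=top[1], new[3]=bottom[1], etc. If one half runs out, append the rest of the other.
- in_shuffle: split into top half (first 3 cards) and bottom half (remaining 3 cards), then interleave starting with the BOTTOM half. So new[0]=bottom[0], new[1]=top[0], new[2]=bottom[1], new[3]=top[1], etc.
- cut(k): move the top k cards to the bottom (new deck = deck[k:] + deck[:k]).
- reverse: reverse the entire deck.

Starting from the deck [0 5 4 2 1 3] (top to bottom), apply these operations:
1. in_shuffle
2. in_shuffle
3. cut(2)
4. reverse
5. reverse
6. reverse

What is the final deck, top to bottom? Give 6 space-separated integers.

Answer: 2 5 1 4 0 3

Derivation:
After op 1 (in_shuffle): [2 0 1 5 3 4]
After op 2 (in_shuffle): [5 2 3 0 4 1]
After op 3 (cut(2)): [3 0 4 1 5 2]
After op 4 (reverse): [2 5 1 4 0 3]
After op 5 (reverse): [3 0 4 1 5 2]
After op 6 (reverse): [2 5 1 4 0 3]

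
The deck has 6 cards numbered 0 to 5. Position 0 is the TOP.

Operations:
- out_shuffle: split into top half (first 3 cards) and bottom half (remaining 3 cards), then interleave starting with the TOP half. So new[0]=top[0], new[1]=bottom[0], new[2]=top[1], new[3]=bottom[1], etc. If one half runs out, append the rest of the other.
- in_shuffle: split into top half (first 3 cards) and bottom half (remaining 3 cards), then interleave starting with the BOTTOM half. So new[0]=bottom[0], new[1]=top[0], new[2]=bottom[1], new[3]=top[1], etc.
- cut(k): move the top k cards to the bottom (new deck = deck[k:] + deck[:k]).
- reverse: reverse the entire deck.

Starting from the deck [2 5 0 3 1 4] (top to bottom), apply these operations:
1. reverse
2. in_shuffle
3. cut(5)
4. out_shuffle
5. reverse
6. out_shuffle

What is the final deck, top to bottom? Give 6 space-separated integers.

Answer: 2 0 4 5 1 3

Derivation:
After op 1 (reverse): [4 1 3 0 5 2]
After op 2 (in_shuffle): [0 4 5 1 2 3]
After op 3 (cut(5)): [3 0 4 5 1 2]
After op 4 (out_shuffle): [3 5 0 1 4 2]
After op 5 (reverse): [2 4 1 0 5 3]
After op 6 (out_shuffle): [2 0 4 5 1 3]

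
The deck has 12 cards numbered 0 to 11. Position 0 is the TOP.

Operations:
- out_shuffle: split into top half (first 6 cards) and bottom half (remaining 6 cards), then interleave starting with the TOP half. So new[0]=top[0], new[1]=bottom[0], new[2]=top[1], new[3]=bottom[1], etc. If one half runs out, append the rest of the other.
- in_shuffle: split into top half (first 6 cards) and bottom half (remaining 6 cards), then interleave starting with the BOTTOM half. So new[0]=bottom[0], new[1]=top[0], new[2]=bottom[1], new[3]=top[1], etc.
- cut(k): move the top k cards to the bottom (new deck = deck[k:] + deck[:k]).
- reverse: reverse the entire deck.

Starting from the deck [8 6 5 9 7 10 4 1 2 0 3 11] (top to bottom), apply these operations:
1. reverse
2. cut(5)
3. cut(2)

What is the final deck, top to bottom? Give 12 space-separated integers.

After op 1 (reverse): [11 3 0 2 1 4 10 7 9 5 6 8]
After op 2 (cut(5)): [4 10 7 9 5 6 8 11 3 0 2 1]
After op 3 (cut(2)): [7 9 5 6 8 11 3 0 2 1 4 10]

Answer: 7 9 5 6 8 11 3 0 2 1 4 10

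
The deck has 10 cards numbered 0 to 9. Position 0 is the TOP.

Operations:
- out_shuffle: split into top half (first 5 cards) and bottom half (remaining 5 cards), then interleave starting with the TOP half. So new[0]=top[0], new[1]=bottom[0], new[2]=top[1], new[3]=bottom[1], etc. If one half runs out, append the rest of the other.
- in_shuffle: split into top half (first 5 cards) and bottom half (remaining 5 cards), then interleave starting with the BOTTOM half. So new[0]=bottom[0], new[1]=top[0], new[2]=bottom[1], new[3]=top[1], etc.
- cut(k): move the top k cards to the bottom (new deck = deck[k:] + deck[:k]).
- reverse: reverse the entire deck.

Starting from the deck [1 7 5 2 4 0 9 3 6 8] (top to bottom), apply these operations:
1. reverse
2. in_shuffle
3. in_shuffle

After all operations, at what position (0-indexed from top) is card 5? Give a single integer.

After op 1 (reverse): [8 6 3 9 0 4 2 5 7 1]
After op 2 (in_shuffle): [4 8 2 6 5 3 7 9 1 0]
After op 3 (in_shuffle): [3 4 7 8 9 2 1 6 0 5]
Card 5 is at position 9.

Answer: 9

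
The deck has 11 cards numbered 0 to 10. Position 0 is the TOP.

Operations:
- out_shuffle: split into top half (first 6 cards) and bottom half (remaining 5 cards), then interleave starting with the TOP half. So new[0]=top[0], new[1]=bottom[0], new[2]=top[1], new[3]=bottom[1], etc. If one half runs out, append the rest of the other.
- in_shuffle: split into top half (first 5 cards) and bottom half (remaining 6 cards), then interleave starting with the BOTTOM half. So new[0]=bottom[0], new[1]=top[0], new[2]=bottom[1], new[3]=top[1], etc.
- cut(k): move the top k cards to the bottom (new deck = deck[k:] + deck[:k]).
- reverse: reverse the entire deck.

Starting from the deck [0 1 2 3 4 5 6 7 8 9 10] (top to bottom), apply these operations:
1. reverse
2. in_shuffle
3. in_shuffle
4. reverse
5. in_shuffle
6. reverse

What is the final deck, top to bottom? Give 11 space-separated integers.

After op 1 (reverse): [10 9 8 7 6 5 4 3 2 1 0]
After op 2 (in_shuffle): [5 10 4 9 3 8 2 7 1 6 0]
After op 3 (in_shuffle): [8 5 2 10 7 4 1 9 6 3 0]
After op 4 (reverse): [0 3 6 9 1 4 7 10 2 5 8]
After op 5 (in_shuffle): [4 0 7 3 10 6 2 9 5 1 8]
After op 6 (reverse): [8 1 5 9 2 6 10 3 7 0 4]

Answer: 8 1 5 9 2 6 10 3 7 0 4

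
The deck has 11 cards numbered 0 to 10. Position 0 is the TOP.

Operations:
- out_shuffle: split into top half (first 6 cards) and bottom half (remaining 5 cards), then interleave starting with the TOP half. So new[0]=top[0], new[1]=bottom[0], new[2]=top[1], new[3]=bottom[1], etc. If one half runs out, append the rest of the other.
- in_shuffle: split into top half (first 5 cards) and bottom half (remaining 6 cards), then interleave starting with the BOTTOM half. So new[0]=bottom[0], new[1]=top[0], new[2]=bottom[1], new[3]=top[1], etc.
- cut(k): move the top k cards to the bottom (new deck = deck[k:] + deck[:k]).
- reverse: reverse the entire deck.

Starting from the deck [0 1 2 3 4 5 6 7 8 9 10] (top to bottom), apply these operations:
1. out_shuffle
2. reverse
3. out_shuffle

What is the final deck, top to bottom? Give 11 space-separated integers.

Answer: 5 2 10 7 4 1 9 6 3 0 8

Derivation:
After op 1 (out_shuffle): [0 6 1 7 2 8 3 9 4 10 5]
After op 2 (reverse): [5 10 4 9 3 8 2 7 1 6 0]
After op 3 (out_shuffle): [5 2 10 7 4 1 9 6 3 0 8]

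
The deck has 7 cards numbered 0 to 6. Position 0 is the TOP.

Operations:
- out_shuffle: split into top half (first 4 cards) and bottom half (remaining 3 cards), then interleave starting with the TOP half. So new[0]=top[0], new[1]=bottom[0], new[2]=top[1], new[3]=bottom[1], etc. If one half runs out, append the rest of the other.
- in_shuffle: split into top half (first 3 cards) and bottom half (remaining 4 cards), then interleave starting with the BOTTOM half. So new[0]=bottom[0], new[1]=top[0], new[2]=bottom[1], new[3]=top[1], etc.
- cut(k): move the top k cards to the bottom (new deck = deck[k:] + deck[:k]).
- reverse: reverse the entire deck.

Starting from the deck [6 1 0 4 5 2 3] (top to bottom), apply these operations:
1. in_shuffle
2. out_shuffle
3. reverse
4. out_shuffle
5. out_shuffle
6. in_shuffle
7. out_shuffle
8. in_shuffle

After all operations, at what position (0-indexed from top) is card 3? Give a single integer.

After op 1 (in_shuffle): [4 6 5 1 2 0 3]
After op 2 (out_shuffle): [4 2 6 0 5 3 1]
After op 3 (reverse): [1 3 5 0 6 2 4]
After op 4 (out_shuffle): [1 6 3 2 5 4 0]
After op 5 (out_shuffle): [1 5 6 4 3 0 2]
After op 6 (in_shuffle): [4 1 3 5 0 6 2]
After op 7 (out_shuffle): [4 0 1 6 3 2 5]
After op 8 (in_shuffle): [6 4 3 0 2 1 5]
Card 3 is at position 2.

Answer: 2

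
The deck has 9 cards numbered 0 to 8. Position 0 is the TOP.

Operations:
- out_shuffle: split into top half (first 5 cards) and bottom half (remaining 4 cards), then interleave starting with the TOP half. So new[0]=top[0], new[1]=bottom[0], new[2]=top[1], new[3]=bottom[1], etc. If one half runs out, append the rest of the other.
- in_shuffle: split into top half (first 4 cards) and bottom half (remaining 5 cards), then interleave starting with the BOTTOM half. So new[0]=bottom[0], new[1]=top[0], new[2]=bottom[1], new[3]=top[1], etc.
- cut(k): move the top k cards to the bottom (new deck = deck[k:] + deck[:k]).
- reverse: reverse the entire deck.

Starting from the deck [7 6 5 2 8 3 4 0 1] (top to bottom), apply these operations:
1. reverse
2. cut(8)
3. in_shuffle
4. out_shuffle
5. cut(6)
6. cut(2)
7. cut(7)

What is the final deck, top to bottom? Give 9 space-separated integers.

Answer: 1 6 2 3 0 7 5 8 4

Derivation:
After op 1 (reverse): [1 0 4 3 8 2 5 6 7]
After op 2 (cut(8)): [7 1 0 4 3 8 2 5 6]
After op 3 (in_shuffle): [3 7 8 1 2 0 5 4 6]
After op 4 (out_shuffle): [3 0 7 5 8 4 1 6 2]
After op 5 (cut(6)): [1 6 2 3 0 7 5 8 4]
After op 6 (cut(2)): [2 3 0 7 5 8 4 1 6]
After op 7 (cut(7)): [1 6 2 3 0 7 5 8 4]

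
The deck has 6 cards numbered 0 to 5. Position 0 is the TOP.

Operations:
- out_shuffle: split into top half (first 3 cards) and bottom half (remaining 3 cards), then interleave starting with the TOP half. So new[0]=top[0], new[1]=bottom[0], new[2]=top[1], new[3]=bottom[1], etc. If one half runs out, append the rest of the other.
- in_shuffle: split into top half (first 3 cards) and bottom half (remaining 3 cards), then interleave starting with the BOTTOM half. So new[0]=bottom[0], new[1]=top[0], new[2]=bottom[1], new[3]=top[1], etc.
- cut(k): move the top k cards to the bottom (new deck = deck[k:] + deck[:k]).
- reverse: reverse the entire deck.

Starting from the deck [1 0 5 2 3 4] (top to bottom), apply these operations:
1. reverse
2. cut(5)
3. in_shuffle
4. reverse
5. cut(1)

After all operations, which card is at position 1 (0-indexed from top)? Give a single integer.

Answer: 4

Derivation:
After op 1 (reverse): [4 3 2 5 0 1]
After op 2 (cut(5)): [1 4 3 2 5 0]
After op 3 (in_shuffle): [2 1 5 4 0 3]
After op 4 (reverse): [3 0 4 5 1 2]
After op 5 (cut(1)): [0 4 5 1 2 3]
Position 1: card 4.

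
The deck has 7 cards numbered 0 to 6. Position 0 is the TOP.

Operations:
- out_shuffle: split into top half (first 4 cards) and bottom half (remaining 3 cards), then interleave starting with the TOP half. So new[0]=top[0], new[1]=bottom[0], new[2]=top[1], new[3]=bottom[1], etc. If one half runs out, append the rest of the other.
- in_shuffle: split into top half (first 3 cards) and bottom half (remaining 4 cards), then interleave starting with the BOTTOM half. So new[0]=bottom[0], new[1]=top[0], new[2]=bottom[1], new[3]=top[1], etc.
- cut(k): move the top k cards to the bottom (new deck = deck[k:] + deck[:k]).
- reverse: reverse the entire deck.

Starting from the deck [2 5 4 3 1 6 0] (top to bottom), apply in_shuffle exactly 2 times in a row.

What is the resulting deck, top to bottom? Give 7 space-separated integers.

After op 1 (in_shuffle): [3 2 1 5 6 4 0]
After op 2 (in_shuffle): [5 3 6 2 4 1 0]

Answer: 5 3 6 2 4 1 0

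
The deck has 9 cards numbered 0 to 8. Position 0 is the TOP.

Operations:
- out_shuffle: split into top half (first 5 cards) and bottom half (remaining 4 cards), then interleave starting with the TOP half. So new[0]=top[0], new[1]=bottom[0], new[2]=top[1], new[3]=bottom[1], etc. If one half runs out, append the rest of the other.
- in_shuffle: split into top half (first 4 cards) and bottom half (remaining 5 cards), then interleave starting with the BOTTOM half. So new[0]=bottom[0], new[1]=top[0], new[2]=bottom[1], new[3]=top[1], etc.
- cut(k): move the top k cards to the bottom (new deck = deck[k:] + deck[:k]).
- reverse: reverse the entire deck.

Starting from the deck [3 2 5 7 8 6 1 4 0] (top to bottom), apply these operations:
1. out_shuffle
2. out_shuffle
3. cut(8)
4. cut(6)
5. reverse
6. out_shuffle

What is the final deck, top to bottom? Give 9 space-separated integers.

After op 1 (out_shuffle): [3 6 2 1 5 4 7 0 8]
After op 2 (out_shuffle): [3 4 6 7 2 0 1 8 5]
After op 3 (cut(8)): [5 3 4 6 7 2 0 1 8]
After op 4 (cut(6)): [0 1 8 5 3 4 6 7 2]
After op 5 (reverse): [2 7 6 4 3 5 8 1 0]
After op 6 (out_shuffle): [2 5 7 8 6 1 4 0 3]

Answer: 2 5 7 8 6 1 4 0 3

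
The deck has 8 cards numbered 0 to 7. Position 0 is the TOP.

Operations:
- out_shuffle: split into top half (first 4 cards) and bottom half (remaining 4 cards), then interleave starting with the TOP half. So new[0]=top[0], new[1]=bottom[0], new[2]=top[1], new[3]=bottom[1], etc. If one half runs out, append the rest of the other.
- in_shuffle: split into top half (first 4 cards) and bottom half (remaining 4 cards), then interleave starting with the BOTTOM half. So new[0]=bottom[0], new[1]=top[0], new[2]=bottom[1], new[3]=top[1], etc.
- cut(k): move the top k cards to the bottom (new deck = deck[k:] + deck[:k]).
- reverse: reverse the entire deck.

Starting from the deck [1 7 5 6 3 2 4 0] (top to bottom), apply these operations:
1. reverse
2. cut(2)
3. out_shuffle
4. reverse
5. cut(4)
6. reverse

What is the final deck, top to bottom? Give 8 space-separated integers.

After op 1 (reverse): [0 4 2 3 6 5 7 1]
After op 2 (cut(2)): [2 3 6 5 7 1 0 4]
After op 3 (out_shuffle): [2 7 3 1 6 0 5 4]
After op 4 (reverse): [4 5 0 6 1 3 7 2]
After op 5 (cut(4)): [1 3 7 2 4 5 0 6]
After op 6 (reverse): [6 0 5 4 2 7 3 1]

Answer: 6 0 5 4 2 7 3 1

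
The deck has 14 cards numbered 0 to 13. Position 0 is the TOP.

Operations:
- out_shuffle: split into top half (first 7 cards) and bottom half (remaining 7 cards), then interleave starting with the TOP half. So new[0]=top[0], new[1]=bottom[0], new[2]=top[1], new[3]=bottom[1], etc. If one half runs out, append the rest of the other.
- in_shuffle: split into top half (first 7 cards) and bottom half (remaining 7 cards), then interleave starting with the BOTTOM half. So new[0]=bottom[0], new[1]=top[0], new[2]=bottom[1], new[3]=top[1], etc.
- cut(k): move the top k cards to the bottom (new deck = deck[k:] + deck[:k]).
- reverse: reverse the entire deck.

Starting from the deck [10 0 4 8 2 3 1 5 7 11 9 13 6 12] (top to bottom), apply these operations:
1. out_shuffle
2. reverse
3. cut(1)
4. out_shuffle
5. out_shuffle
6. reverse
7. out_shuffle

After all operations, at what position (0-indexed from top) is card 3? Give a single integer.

Answer: 10

Derivation:
After op 1 (out_shuffle): [10 5 0 7 4 11 8 9 2 13 3 6 1 12]
After op 2 (reverse): [12 1 6 3 13 2 9 8 11 4 7 0 5 10]
After op 3 (cut(1)): [1 6 3 13 2 9 8 11 4 7 0 5 10 12]
After op 4 (out_shuffle): [1 11 6 4 3 7 13 0 2 5 9 10 8 12]
After op 5 (out_shuffle): [1 0 11 2 6 5 4 9 3 10 7 8 13 12]
After op 6 (reverse): [12 13 8 7 10 3 9 4 5 6 2 11 0 1]
After op 7 (out_shuffle): [12 4 13 5 8 6 7 2 10 11 3 0 9 1]
Card 3 is at position 10.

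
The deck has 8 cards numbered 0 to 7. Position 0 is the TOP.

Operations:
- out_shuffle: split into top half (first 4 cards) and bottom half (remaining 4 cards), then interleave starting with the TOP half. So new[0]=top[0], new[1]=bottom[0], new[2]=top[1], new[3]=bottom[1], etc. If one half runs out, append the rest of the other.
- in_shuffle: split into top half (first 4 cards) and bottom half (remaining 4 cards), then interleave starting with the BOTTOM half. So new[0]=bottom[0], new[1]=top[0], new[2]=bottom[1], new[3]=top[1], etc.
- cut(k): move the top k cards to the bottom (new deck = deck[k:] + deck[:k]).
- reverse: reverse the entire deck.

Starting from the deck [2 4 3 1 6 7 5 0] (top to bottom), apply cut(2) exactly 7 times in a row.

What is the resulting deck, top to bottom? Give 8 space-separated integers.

Answer: 5 0 2 4 3 1 6 7

Derivation:
After op 1 (cut(2)): [3 1 6 7 5 0 2 4]
After op 2 (cut(2)): [6 7 5 0 2 4 3 1]
After op 3 (cut(2)): [5 0 2 4 3 1 6 7]
After op 4 (cut(2)): [2 4 3 1 6 7 5 0]
After op 5 (cut(2)): [3 1 6 7 5 0 2 4]
After op 6 (cut(2)): [6 7 5 0 2 4 3 1]
After op 7 (cut(2)): [5 0 2 4 3 1 6 7]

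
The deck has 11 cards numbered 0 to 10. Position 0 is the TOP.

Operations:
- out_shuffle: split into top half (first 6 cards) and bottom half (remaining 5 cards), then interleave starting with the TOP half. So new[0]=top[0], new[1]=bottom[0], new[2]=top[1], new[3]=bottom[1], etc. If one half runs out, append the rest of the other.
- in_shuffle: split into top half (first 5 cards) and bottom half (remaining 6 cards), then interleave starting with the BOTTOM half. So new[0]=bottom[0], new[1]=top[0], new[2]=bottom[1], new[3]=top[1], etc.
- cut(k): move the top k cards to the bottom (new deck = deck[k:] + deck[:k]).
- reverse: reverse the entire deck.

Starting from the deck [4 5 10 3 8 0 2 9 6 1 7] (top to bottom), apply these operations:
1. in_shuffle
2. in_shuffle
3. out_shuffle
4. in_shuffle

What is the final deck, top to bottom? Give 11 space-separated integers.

After op 1 (in_shuffle): [0 4 2 5 9 10 6 3 1 8 7]
After op 2 (in_shuffle): [10 0 6 4 3 2 1 5 8 9 7]
After op 3 (out_shuffle): [10 1 0 5 6 8 4 9 3 7 2]
After op 4 (in_shuffle): [8 10 4 1 9 0 3 5 7 6 2]

Answer: 8 10 4 1 9 0 3 5 7 6 2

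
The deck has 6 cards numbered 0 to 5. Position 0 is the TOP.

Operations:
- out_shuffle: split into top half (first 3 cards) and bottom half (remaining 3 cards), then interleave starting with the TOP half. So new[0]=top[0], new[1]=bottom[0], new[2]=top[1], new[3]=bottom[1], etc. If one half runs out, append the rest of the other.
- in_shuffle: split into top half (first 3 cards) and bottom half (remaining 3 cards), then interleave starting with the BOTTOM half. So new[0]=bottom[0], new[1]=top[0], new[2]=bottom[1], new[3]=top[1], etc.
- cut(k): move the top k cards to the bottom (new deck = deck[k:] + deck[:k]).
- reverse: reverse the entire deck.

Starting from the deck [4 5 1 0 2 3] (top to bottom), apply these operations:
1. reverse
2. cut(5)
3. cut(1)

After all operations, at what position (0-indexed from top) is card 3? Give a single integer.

Answer: 0

Derivation:
After op 1 (reverse): [3 2 0 1 5 4]
After op 2 (cut(5)): [4 3 2 0 1 5]
After op 3 (cut(1)): [3 2 0 1 5 4]
Card 3 is at position 0.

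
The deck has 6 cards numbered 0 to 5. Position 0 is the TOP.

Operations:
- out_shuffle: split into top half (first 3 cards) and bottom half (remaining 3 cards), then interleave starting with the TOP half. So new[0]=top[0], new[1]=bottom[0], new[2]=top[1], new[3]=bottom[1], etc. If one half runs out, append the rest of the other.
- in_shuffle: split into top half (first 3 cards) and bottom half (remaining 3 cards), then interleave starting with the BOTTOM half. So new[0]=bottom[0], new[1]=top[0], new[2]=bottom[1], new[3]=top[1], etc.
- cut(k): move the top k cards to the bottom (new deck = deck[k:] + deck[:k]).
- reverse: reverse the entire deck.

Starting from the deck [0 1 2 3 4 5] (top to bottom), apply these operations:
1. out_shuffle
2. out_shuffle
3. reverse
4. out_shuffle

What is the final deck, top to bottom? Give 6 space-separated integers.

Answer: 5 3 1 4 2 0

Derivation:
After op 1 (out_shuffle): [0 3 1 4 2 5]
After op 2 (out_shuffle): [0 4 3 2 1 5]
After op 3 (reverse): [5 1 2 3 4 0]
After op 4 (out_shuffle): [5 3 1 4 2 0]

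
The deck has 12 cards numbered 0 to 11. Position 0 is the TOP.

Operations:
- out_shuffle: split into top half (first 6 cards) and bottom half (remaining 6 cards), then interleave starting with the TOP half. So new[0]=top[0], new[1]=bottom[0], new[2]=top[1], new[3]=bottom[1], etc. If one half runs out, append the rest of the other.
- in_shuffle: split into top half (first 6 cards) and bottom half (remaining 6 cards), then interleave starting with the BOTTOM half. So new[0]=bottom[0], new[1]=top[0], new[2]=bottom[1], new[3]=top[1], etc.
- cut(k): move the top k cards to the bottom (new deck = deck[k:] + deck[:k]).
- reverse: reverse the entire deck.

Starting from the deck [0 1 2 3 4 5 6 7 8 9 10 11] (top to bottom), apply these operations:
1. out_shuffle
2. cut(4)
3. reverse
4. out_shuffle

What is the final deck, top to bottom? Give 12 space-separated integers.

Answer: 7 10 1 4 6 9 0 3 11 8 5 2

Derivation:
After op 1 (out_shuffle): [0 6 1 7 2 8 3 9 4 10 5 11]
After op 2 (cut(4)): [2 8 3 9 4 10 5 11 0 6 1 7]
After op 3 (reverse): [7 1 6 0 11 5 10 4 9 3 8 2]
After op 4 (out_shuffle): [7 10 1 4 6 9 0 3 11 8 5 2]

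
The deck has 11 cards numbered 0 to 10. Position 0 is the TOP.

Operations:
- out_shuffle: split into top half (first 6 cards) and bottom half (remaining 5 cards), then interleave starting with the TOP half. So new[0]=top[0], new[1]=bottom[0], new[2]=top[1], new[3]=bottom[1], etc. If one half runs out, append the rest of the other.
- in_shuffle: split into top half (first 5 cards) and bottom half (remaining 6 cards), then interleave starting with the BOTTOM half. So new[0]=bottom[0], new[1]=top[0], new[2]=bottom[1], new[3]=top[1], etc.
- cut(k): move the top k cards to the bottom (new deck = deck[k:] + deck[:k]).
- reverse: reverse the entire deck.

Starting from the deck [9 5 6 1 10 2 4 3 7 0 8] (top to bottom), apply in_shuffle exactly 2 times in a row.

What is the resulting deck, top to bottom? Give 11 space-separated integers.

Answer: 6 2 7 9 1 4 0 5 10 3 8

Derivation:
After op 1 (in_shuffle): [2 9 4 5 3 6 7 1 0 10 8]
After op 2 (in_shuffle): [6 2 7 9 1 4 0 5 10 3 8]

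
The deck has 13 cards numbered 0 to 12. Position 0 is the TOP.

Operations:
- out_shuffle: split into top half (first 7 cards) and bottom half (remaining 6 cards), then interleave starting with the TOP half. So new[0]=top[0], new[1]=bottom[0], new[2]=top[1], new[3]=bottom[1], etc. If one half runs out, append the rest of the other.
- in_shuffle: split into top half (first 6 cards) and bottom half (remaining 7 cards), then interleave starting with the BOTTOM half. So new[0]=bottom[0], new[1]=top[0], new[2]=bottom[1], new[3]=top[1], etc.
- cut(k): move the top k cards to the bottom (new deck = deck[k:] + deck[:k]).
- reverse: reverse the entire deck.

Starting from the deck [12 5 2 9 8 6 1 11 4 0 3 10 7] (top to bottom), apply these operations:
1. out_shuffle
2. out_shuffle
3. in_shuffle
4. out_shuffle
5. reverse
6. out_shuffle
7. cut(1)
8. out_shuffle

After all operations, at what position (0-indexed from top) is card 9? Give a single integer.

After op 1 (out_shuffle): [12 11 5 4 2 0 9 3 8 10 6 7 1]
After op 2 (out_shuffle): [12 3 11 8 5 10 4 6 2 7 0 1 9]
After op 3 (in_shuffle): [4 12 6 3 2 11 7 8 0 5 1 10 9]
After op 4 (out_shuffle): [4 8 12 0 6 5 3 1 2 10 11 9 7]
After op 5 (reverse): [7 9 11 10 2 1 3 5 6 0 12 8 4]
After op 6 (out_shuffle): [7 5 9 6 11 0 10 12 2 8 1 4 3]
After op 7 (cut(1)): [5 9 6 11 0 10 12 2 8 1 4 3 7]
After op 8 (out_shuffle): [5 2 9 8 6 1 11 4 0 3 10 7 12]
Card 9 is at position 2.

Answer: 2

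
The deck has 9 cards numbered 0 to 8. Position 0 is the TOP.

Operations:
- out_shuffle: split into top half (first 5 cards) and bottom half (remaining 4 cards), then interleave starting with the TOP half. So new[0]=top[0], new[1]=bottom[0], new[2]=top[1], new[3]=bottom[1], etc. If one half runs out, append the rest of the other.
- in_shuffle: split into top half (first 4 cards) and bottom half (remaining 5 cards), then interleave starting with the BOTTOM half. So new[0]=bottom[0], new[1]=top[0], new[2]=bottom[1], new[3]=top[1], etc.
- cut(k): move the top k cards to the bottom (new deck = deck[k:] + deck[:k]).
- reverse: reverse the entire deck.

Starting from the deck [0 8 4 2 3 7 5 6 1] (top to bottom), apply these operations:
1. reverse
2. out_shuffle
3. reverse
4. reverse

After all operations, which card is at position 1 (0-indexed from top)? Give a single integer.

Answer: 2

Derivation:
After op 1 (reverse): [1 6 5 7 3 2 4 8 0]
After op 2 (out_shuffle): [1 2 6 4 5 8 7 0 3]
After op 3 (reverse): [3 0 7 8 5 4 6 2 1]
After op 4 (reverse): [1 2 6 4 5 8 7 0 3]
Position 1: card 2.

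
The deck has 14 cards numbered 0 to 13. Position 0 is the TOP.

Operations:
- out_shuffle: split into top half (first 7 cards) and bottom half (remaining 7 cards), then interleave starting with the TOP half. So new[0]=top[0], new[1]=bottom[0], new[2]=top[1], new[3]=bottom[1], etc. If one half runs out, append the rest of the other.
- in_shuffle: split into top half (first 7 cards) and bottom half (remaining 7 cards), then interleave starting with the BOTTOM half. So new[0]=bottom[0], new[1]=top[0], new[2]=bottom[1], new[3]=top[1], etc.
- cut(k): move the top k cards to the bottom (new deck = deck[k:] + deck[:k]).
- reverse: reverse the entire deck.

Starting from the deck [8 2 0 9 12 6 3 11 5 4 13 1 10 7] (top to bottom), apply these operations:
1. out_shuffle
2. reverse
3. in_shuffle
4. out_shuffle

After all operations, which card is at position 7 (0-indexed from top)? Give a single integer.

Answer: 11

Derivation:
After op 1 (out_shuffle): [8 11 2 5 0 4 9 13 12 1 6 10 3 7]
After op 2 (reverse): [7 3 10 6 1 12 13 9 4 0 5 2 11 8]
After op 3 (in_shuffle): [9 7 4 3 0 10 5 6 2 1 11 12 8 13]
After op 4 (out_shuffle): [9 6 7 2 4 1 3 11 0 12 10 8 5 13]
Position 7: card 11.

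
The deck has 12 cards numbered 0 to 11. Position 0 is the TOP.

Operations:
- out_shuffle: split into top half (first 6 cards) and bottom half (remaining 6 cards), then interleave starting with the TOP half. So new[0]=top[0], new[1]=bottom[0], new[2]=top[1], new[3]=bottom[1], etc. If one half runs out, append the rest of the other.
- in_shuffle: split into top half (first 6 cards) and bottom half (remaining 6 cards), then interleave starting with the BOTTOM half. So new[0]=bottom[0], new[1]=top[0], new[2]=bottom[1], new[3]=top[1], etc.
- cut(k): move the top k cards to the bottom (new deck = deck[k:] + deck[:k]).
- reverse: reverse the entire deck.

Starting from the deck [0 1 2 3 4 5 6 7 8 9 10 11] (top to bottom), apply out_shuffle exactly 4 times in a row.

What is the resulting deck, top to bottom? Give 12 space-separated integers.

Answer: 0 9 7 5 3 1 10 8 6 4 2 11

Derivation:
After op 1 (out_shuffle): [0 6 1 7 2 8 3 9 4 10 5 11]
After op 2 (out_shuffle): [0 3 6 9 1 4 7 10 2 5 8 11]
After op 3 (out_shuffle): [0 7 3 10 6 2 9 5 1 8 4 11]
After op 4 (out_shuffle): [0 9 7 5 3 1 10 8 6 4 2 11]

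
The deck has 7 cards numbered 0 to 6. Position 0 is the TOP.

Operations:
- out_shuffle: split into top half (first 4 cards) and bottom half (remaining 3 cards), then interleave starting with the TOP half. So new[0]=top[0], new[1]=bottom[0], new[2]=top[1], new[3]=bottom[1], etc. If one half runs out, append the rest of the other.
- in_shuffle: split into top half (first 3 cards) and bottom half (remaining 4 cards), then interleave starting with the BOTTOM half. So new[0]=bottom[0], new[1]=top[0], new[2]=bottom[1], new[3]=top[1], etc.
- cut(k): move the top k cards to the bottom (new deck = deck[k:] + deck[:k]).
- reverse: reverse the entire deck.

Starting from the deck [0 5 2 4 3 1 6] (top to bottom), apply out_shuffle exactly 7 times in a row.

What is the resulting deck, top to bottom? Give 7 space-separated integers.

Answer: 0 3 5 1 2 6 4

Derivation:
After op 1 (out_shuffle): [0 3 5 1 2 6 4]
After op 2 (out_shuffle): [0 2 3 6 5 4 1]
After op 3 (out_shuffle): [0 5 2 4 3 1 6]
After op 4 (out_shuffle): [0 3 5 1 2 6 4]
After op 5 (out_shuffle): [0 2 3 6 5 4 1]
After op 6 (out_shuffle): [0 5 2 4 3 1 6]
After op 7 (out_shuffle): [0 3 5 1 2 6 4]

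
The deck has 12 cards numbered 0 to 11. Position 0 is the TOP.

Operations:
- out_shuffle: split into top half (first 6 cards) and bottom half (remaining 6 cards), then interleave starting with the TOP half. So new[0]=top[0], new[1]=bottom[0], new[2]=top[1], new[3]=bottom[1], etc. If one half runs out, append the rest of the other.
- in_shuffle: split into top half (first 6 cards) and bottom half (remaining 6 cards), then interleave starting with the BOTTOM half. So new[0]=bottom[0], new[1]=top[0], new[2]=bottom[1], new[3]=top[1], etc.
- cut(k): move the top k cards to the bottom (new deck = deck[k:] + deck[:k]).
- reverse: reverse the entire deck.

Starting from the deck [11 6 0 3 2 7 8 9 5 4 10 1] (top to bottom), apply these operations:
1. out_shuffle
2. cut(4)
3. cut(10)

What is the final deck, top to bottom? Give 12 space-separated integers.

After op 1 (out_shuffle): [11 8 6 9 0 5 3 4 2 10 7 1]
After op 2 (cut(4)): [0 5 3 4 2 10 7 1 11 8 6 9]
After op 3 (cut(10)): [6 9 0 5 3 4 2 10 7 1 11 8]

Answer: 6 9 0 5 3 4 2 10 7 1 11 8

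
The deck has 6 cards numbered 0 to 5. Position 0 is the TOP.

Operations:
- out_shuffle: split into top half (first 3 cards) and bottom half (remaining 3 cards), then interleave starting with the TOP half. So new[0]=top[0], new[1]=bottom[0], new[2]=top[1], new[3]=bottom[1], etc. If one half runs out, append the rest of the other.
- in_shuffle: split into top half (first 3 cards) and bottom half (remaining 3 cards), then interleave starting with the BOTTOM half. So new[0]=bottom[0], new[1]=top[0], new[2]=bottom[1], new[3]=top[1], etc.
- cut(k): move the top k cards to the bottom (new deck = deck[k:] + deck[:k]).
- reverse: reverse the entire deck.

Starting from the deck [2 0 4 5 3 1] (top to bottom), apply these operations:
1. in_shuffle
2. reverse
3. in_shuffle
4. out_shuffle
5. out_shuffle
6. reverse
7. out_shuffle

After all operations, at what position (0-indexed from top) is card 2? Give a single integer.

Answer: 4

Derivation:
After op 1 (in_shuffle): [5 2 3 0 1 4]
After op 2 (reverse): [4 1 0 3 2 5]
After op 3 (in_shuffle): [3 4 2 1 5 0]
After op 4 (out_shuffle): [3 1 4 5 2 0]
After op 5 (out_shuffle): [3 5 1 2 4 0]
After op 6 (reverse): [0 4 2 1 5 3]
After op 7 (out_shuffle): [0 1 4 5 2 3]
Card 2 is at position 4.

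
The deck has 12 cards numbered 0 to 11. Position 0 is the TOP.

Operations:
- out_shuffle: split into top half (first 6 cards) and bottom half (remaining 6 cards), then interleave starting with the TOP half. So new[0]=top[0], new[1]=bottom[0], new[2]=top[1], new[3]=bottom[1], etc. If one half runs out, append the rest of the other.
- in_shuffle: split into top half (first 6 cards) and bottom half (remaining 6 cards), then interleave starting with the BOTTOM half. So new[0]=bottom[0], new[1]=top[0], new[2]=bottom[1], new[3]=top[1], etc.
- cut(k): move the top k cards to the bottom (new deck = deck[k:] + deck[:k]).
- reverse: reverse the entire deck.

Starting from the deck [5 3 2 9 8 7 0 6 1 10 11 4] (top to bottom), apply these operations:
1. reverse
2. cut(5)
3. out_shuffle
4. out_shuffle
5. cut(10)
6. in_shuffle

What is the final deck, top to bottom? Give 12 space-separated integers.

After op 1 (reverse): [4 11 10 1 6 0 7 8 9 2 3 5]
After op 2 (cut(5)): [0 7 8 9 2 3 5 4 11 10 1 6]
After op 3 (out_shuffle): [0 5 7 4 8 11 9 10 2 1 3 6]
After op 4 (out_shuffle): [0 9 5 10 7 2 4 1 8 3 11 6]
After op 5 (cut(10)): [11 6 0 9 5 10 7 2 4 1 8 3]
After op 6 (in_shuffle): [7 11 2 6 4 0 1 9 8 5 3 10]

Answer: 7 11 2 6 4 0 1 9 8 5 3 10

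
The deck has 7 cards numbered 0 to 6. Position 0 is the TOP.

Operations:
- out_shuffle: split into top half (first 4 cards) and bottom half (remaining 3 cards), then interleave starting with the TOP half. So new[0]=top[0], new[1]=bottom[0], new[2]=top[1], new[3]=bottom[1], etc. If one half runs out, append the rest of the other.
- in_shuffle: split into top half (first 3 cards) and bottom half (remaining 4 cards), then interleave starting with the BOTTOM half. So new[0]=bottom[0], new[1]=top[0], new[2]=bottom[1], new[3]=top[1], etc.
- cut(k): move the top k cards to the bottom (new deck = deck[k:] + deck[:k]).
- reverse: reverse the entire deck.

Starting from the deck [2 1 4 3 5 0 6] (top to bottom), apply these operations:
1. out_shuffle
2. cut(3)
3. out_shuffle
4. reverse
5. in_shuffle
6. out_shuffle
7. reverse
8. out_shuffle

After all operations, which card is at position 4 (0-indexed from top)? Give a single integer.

Answer: 4

Derivation:
After op 1 (out_shuffle): [2 5 1 0 4 6 3]
After op 2 (cut(3)): [0 4 6 3 2 5 1]
After op 3 (out_shuffle): [0 2 4 5 6 1 3]
After op 4 (reverse): [3 1 6 5 4 2 0]
After op 5 (in_shuffle): [5 3 4 1 2 6 0]
After op 6 (out_shuffle): [5 2 3 6 4 0 1]
After op 7 (reverse): [1 0 4 6 3 2 5]
After op 8 (out_shuffle): [1 3 0 2 4 5 6]
Position 4: card 4.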